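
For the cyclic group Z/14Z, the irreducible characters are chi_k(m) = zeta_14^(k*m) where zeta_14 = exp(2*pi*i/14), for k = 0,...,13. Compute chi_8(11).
chi_8(11) = zeta_14^88 = exp(4*I*pi/7)

Reasoning: chi_8(11) = zeta_14^(8*11) = zeta_14^88. Since zeta_14^14 = 1, this equals zeta_14^4 = exp(2*pi*i*4/14) = exp(4*I*pi/7).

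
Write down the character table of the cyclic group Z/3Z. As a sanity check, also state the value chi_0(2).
Character table of Z/3Z (irreps indexed chi_0,...,chi_2 with chi_k(m) = zeta_3^(k*m), zeta_3 = exp(2*pi*i/3)):
  irrep \ class  {0} (size 1)  {1} (size 1)    {2} (size 1)  
  chi_0          1             1               1             
  chi_1          1             exp(2*I*pi/3)   exp(-2*I*pi/3)
  chi_2          1             exp(-2*I*pi/3)  exp(2*I*pi/3) 

Spot check: chi_0(2) = zeta_3^(0*2) = zeta_3^0 = 1.

Derivation: Z/3Z is abelian, so all 3 irreducible complex representations are 1-dimensional. They are given by chi_k(m) = zeta_3^(k*m) for k = 0,...,2. Row orthogonality: sum_m chi_k(m) conj(chi_l(m)) = 3 * [k = l].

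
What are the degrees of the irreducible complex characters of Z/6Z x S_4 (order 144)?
Dimensions: 1, 1, 1, 1, 1, 1, 1, 1, 1, 1, 1, 1, 2, 2, 2, 2, 2, 2, 3, 3, 3, 3, 3, 3, 3, 3, 3, 3, 3, 3

Reasoning: There are 30 irreducibles (= number of conjugacy classes). Their dimensions d_i satisfy sum d_i^2 = |G| = 144: 1 + 1 + 1 + 1 + 1 + 1 + 1 + 1 + 1 + 1 + 1 + 1 + 4 + 4 + 4 + 4 + 4 + 4 + 9 + 9 + 9 + 9 + 9 + 9 + 9 + 9 + 9 + 9 + 9 + 9 = 144. (For the product with Z/6Z: each of the 6 1-dim characters of Z/6Z tensors with each irrep of S_4, giving 6 copies of each S_4-dimension.)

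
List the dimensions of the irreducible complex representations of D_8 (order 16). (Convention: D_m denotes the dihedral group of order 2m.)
Dimensions: 1, 1, 1, 1, 2, 2, 2

Why: There are 7 irreducibles (= number of conjugacy classes). Their dimensions d_i satisfy sum d_i^2 = |G| = 16: 1 + 1 + 1 + 1 + 4 + 4 + 4 = 16.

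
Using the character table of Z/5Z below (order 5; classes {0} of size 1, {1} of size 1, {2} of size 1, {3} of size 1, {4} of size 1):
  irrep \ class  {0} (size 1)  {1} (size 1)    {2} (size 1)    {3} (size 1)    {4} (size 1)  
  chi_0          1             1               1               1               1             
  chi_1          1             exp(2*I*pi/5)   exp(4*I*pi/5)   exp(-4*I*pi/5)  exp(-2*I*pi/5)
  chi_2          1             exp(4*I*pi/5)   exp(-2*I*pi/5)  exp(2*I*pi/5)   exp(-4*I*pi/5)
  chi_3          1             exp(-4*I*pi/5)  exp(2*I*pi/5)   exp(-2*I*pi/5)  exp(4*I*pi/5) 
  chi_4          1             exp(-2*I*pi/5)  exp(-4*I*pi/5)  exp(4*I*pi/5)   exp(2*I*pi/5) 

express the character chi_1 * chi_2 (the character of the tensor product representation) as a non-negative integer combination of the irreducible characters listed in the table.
chi_1 tensor chi_2 = chi_3 (all other irreducibles have multiplicity 0).

Derivation: The character of a tensor product is the pointwise product (chi_1 * chi_2)(C) = chi_1(C) * chi_2(C):
  {0}: (1)*(1), {1}: (exp(2*I*pi/5))*(exp(4*I*pi/5)), {2}: (exp(4*I*pi/5))*(exp(-2*I*pi/5)), {3}: (exp(-4*I*pi/5))*(exp(2*I*pi/5)), {4}: (exp(-2*I*pi/5))*(exp(-4*I*pi/5))
so (chi_1 * chi_2) takes values
  {0} -> 1, {1} -> exp(-4*I*pi/5), {2} -> exp(2*I*pi/5), {3} -> exp(-2*I*pi/5), {4} -> exp(4*I*pi/5).
Now take the inner product of this character with each irreducible chi from the table, <chi_1*chi_2, chi> = (1/5) sum_C |C| (chi_1*chi_2)(C) conj(chi(C)):
  <chi_1*chi_2, chi_0> = (1/5)[1*(1)*conj(1) + 1*(exp(-4*I*pi/5))*conj(1) + 1*(exp(2*I*pi/5))*conj(1) + 1*(exp(-2*I*pi/5))*conj(1) + 1*(exp(4*I*pi/5))*conj(1)]
      = (1/5)[(1) + (exp(-4*I*pi/5)) + (exp(2*I*pi/5)) + (exp(-2*I*pi/5)) + (exp(4*I*pi/5))] = 0/5 = 0
  <chi_1*chi_2, chi_1> = (1/5)[1*(1)*conj(1) + 1*(exp(-4*I*pi/5))*conj(exp(2*I*pi/5)) + 1*(exp(2*I*pi/5))*conj(exp(4*I*pi/5)) + 1*(exp(-2*I*pi/5))*conj(exp(-4*I*pi/5)) + 1*(exp(4*I*pi/5))*conj(exp(-2*I*pi/5))]
      = (1/5)[(1) + (exp(4*I*pi/5)) + (exp(-2*I*pi/5)) + (exp(2*I*pi/5)) + (exp(-4*I*pi/5))] = 0/5 = 0
  <chi_1*chi_2, chi_2> = (1/5)[1*(1)*conj(1) + 1*(exp(-4*I*pi/5))*conj(exp(4*I*pi/5)) + 1*(exp(2*I*pi/5))*conj(exp(-2*I*pi/5)) + 1*(exp(-2*I*pi/5))*conj(exp(2*I*pi/5)) + 1*(exp(4*I*pi/5))*conj(exp(-4*I*pi/5))]
      = (1/5)[(1) + (exp(2*I*pi/5)) + (exp(4*I*pi/5)) + (exp(-4*I*pi/5)) + (exp(-2*I*pi/5))] = 0/5 = 0
  <chi_1*chi_2, chi_3> = (1/5)[1*(1)*conj(1) + 1*(exp(-4*I*pi/5))*conj(exp(-4*I*pi/5)) + 1*(exp(2*I*pi/5))*conj(exp(2*I*pi/5)) + 1*(exp(-2*I*pi/5))*conj(exp(-2*I*pi/5)) + 1*(exp(4*I*pi/5))*conj(exp(4*I*pi/5))]
      = (1/5)[(1) + (1) + (1) + (1) + (1)] = 5/5 = 1
  <chi_1*chi_2, chi_4> = (1/5)[1*(1)*conj(1) + 1*(exp(-4*I*pi/5))*conj(exp(-2*I*pi/5)) + 1*(exp(2*I*pi/5))*conj(exp(-4*I*pi/5)) + 1*(exp(-2*I*pi/5))*conj(exp(4*I*pi/5)) + 1*(exp(4*I*pi/5))*conj(exp(2*I*pi/5))]
      = (1/5)[(1) + (exp(-2*I*pi/5)) + (exp(-4*I*pi/5)) + (exp(4*I*pi/5)) + (exp(2*I*pi/5))] = 0/5 = 0
(Exp terms are combined using exp(i*s)*conj(exp(i*t)) = exp(i*(s-t)), and sums of them are collapsed using the identity that for every m > 1 the m distinct m-th roots of unity sum to 0, e.g. 1 + exp(2*I*pi/3) + exp(-2*I*pi/3) = 0.)
Hence the multiplicities are chi_3: 1. Dimension check: dim(chi_1)*dim(chi_2) = 1*1 = 1 and sum (mult * dim) = 1*1 = 1.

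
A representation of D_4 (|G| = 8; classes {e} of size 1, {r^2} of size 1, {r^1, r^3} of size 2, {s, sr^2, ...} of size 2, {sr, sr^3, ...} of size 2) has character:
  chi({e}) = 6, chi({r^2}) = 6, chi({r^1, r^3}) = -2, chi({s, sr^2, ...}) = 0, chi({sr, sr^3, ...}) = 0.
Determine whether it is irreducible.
Not irreducible (reducible): <chi, chi> = 10 > 1.

<chi, chi> = (1/|G|) sum_C |C| * |chi(C)|^2 = (1/8)[1*|6|^2 + 1*|6|^2 + 2*|-2|^2 + 2*|0|^2 + 2*|0|^2]
  = (1/8)[(36) + (36) + (8) + (0) + (0)] = 80/8 = 10.
A character is irreducible iff <chi, chi> = 1, so this representation is reducible.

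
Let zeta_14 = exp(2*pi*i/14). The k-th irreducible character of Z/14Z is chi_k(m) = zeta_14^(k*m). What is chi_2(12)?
chi_2(12) = zeta_14^24 = exp(-4*I*pi/7)

Why: chi_2(12) = zeta_14^(2*12) = zeta_14^24. Since zeta_14^14 = 1, this equals zeta_14^10 = exp(2*pi*i*10/14) = exp(-4*I*pi/7).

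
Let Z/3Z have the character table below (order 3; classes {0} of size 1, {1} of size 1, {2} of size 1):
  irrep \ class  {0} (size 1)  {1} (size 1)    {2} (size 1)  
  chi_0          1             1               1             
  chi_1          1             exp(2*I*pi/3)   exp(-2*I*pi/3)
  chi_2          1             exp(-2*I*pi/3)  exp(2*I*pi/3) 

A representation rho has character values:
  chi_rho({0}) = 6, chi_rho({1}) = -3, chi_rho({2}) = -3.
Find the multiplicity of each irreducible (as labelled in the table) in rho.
Multiplicities: chi_0: 0, chi_1: 3, chi_2: 3.

Argument: Use <chi_rho, chi> = (1/|G|) sum_C |C| * chi_rho(C) * conj(chi(C)) with |G| = 3 for each irreducible chi in the table:
  <chi_rho, chi_0> = (1/3)[1*(6)*conj(1) + 1*(-3)*conj(1) + 1*(-3)*conj(1)]
      = (1/3)[(6) + (-3) + (-3)] = 0/3 = 0
  <chi_rho, chi_1> = (1/3)[1*(6)*conj(1) + 1*(-3)*conj(exp(2*I*pi/3)) + 1*(-3)*conj(exp(-2*I*pi/3))]
      = (1/3)[(6) + (3 + 3*exp(2*I*pi/3)) + (3 + 3*exp(-2*I*pi/3))] = 9/3 = 3
  <chi_rho, chi_2> = (1/3)[1*(6)*conj(1) + 1*(-3)*conj(exp(-2*I*pi/3)) + 1*(-3)*conj(exp(2*I*pi/3))]
      = (1/3)[(6) + (3 + 3*exp(-2*I*pi/3)) + (3 + 3*exp(2*I*pi/3))] = 9/3 = 3
(Exp terms are combined using exp(i*s)*conj(exp(i*t)) = exp(i*(s-t)), and sums of them are collapsed using the identity that for every m > 1 the m distinct m-th roots of unity sum to 0, e.g. 1 + exp(2*I*pi/3) + exp(-2*I*pi/3) = 0.)
Dimension check: dim(rho) = sum (mult * dim) = 0*1 + 3*1 + 3*1 = 6 = chi_rho(e) = 6.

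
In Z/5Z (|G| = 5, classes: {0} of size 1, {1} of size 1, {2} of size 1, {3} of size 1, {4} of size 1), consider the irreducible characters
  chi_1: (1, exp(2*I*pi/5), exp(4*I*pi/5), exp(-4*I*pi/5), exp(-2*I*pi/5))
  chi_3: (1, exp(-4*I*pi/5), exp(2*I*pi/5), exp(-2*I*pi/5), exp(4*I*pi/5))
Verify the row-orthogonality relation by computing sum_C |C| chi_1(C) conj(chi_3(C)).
Sum = 0; so <chi_1, chi_3> = 0 (distinct irreducibles are orthogonal).

Proof sketch: Compute term by term over conjugacy classes (|C| * chi_1(C) * conj(chi_3(C))):
  1*(1)*conj(1) + 1*(exp(2*I*pi/5))*conj(exp(-4*I*pi/5)) + 1*(exp(4*I*pi/5))*conj(exp(2*I*pi/5)) + 1*(exp(-4*I*pi/5))*conj(exp(-2*I*pi/5)) + 1*(exp(-2*I*pi/5))*conj(exp(4*I*pi/5))
  = (1) + (exp(-4*I*pi/5)) + (exp(2*I*pi/5)) + (exp(-2*I*pi/5)) + (exp(4*I*pi/5))
  = 0.
(Exp terms are combined using exp(i*s)*conj(exp(i*t)) = exp(i*(s-t)), and sums of them are collapsed using the identity that for every m > 1 the m distinct m-th roots of unity sum to 0, e.g. 1 + exp(2*I*pi/3) + exp(-2*I*pi/3) = 0.)
Dividing by |G| = 5 gives 0/5 = 0, matching the row-orthogonality relation <chi_1, chi_3> = [chi_1 = chi_3].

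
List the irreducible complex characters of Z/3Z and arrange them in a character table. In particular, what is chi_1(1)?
Character table of Z/3Z (irreps indexed chi_0,...,chi_2 with chi_k(m) = zeta_3^(k*m), zeta_3 = exp(2*pi*i/3)):
  irrep \ class  {0} (size 1)  {1} (size 1)    {2} (size 1)  
  chi_0          1             1               1             
  chi_1          1             exp(2*I*pi/3)   exp(-2*I*pi/3)
  chi_2          1             exp(-2*I*pi/3)  exp(2*I*pi/3) 

Spot check: chi_1(1) = zeta_3^(1*1) = zeta_3^1 = exp(2*I*pi/3).

Proof sketch: Z/3Z is abelian, so all 3 irreducible complex representations are 1-dimensional. They are given by chi_k(m) = zeta_3^(k*m) for k = 0,...,2. Row orthogonality: sum_m chi_k(m) conj(chi_l(m)) = 3 * [k = l].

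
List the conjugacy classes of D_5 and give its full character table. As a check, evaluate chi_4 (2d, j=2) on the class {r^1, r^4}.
Conjugacy classes: {e} of size 1, {r^1, r^4} of size 2, {r^2, r^3} of size 2, {s, sr, ..., sr^4} of size 5.
Character table:
  irrep \ class              {e} (size 1)  {r^1, r^4} (size 2)  {r^2, r^3} (size 2)  {s, sr, ..., sr^4} (size 5)
  chi_1 (triv)               1             1                    1                    1                          
  chi_2 (sign: r->1, s->-1)  1             1                    1                    -1                         
  chi_3 (2d, j=1)            2             -1/2 + sqrt(5)/2     -sqrt(5)/2 - 1/2     0                          
  chi_4 (2d, j=2)            2             -sqrt(5)/2 - 1/2     -1/2 + sqrt(5)/2     0                          

Spot check: chi_4 (2d, j=2) on {r^1, r^4} = -sqrt(5)/2 - 1/2.

Reasoning: D_5 has order 2*5 = 10 with 4 conjugacy classes, hence 4 irreducibles. Sum of squared dims 1 + 1 + 4 + 4 = 10 = |G|. Linear characters come from the abelianisation; the 2-dimensional irreps have character r^k -> 2*cos(2*pi*j*k/5), reflections -> 0.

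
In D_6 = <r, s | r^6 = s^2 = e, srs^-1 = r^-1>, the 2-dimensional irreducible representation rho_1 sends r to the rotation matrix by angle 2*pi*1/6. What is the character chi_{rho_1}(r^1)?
chi_{rho_1}(r^1) = 2*cos(2*pi*1*1/6) = 1

Derivation: rho_1(r^1) is rotation by angle 2*pi*1*1/6, whose trace is 2*cos(2*pi*1*1/6) = 1.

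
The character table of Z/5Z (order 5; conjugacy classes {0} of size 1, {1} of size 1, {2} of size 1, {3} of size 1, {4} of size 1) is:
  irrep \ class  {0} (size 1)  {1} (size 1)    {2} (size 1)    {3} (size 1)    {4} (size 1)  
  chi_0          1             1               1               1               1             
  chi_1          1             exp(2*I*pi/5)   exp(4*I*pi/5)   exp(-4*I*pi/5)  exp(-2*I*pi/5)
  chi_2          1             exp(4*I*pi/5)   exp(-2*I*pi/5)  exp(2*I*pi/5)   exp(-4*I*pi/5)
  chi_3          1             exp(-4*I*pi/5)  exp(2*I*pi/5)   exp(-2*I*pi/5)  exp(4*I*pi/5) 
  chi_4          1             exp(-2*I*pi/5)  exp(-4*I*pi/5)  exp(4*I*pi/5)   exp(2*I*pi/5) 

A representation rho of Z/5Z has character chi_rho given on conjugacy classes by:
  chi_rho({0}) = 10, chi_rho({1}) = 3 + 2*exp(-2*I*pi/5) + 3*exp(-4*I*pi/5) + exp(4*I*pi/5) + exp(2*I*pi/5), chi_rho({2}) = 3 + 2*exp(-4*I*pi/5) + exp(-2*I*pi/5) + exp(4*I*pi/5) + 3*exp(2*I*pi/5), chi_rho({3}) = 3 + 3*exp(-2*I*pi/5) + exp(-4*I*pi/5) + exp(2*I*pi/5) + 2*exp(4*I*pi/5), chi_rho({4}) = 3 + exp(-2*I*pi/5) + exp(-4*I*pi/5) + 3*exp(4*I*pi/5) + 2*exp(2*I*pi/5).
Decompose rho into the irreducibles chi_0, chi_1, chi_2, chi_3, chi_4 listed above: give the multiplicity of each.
Multiplicities: chi_0: 3, chi_1: 1, chi_2: 1, chi_3: 3, chi_4: 2.

Proof sketch: Use <chi_rho, chi> = (1/|G|) sum_C |C| * chi_rho(C) * conj(chi(C)) with |G| = 5 for each irreducible chi in the table:
  <chi_rho, chi_0> = (1/5)[1*(10)*conj(1) + 1*(3 + 2*exp(-2*I*pi/5) + 3*exp(-4*I*pi/5) + exp(4*I*pi/5) + exp(2*I*pi/5))*conj(1) + 1*(3 + 2*exp(-4*I*pi/5) + exp(-2*I*pi/5) + exp(4*I*pi/5) + 3*exp(2*I*pi/5))*conj(1) + 1*(3 + 3*exp(-2*I*pi/5) + exp(-4*I*pi/5) + exp(2*I*pi/5) + 2*exp(4*I*pi/5))*conj(1) + 1*(3 + exp(-2*I*pi/5) + exp(-4*I*pi/5) + 3*exp(4*I*pi/5) + 2*exp(2*I*pi/5))*conj(1)]
      = (1/5)[(10) + (3 + 2*exp(-2*I*pi/5) + 3*exp(-4*I*pi/5) + exp(4*I*pi/5) + exp(2*I*pi/5)) + (3 + 2*exp(-4*I*pi/5) + exp(-2*I*pi/5) + exp(4*I*pi/5) + 3*exp(2*I*pi/5)) + (3 + 3*exp(-2*I*pi/5) + exp(-4*I*pi/5) + exp(2*I*pi/5) + 2*exp(4*I*pi/5)) + (3 + exp(-2*I*pi/5) + exp(-4*I*pi/5) + 3*exp(4*I*pi/5) + 2*exp(2*I*pi/5))] = 15/5 = 3
  <chi_rho, chi_1> = (1/5)[1*(10)*conj(1) + 1*(3 + 2*exp(-2*I*pi/5) + 3*exp(-4*I*pi/5) + exp(4*I*pi/5) + exp(2*I*pi/5))*conj(exp(2*I*pi/5)) + 1*(3 + 2*exp(-4*I*pi/5) + exp(-2*I*pi/5) + exp(4*I*pi/5) + 3*exp(2*I*pi/5))*conj(exp(4*I*pi/5)) + 1*(3 + 3*exp(-2*I*pi/5) + exp(-4*I*pi/5) + exp(2*I*pi/5) + 2*exp(4*I*pi/5))*conj(exp(-4*I*pi/5)) + 1*(3 + exp(-2*I*pi/5) + exp(-4*I*pi/5) + 3*exp(4*I*pi/5) + 2*exp(2*I*pi/5))*conj(exp(-2*I*pi/5))]
      = (1/5)[(10) + (1 + 3*exp(-2*I*pi/5) + 2*exp(-4*I*pi/5) + exp(2*I*pi/5) + 3*exp(4*I*pi/5)) + (1 + 3*exp(-2*I*pi/5) + 3*exp(-4*I*pi/5) + exp(4*I*pi/5) + 2*exp(2*I*pi/5)) + (1 + 2*exp(-2*I*pi/5) + exp(-4*I*pi/5) + 3*exp(4*I*pi/5) + 3*exp(2*I*pi/5)) + (1 + 3*exp(-4*I*pi/5) + exp(-2*I*pi/5) + 2*exp(4*I*pi/5) + 3*exp(2*I*pi/5))] = 5/5 = 1
  <chi_rho, chi_2> = (1/5)[1*(10)*conj(1) + 1*(3 + 2*exp(-2*I*pi/5) + 3*exp(-4*I*pi/5) + exp(4*I*pi/5) + exp(2*I*pi/5))*conj(exp(4*I*pi/5)) + 1*(3 + 2*exp(-4*I*pi/5) + exp(-2*I*pi/5) + exp(4*I*pi/5) + 3*exp(2*I*pi/5))*conj(exp(-2*I*pi/5)) + 1*(3 + 3*exp(-2*I*pi/5) + exp(-4*I*pi/5) + exp(2*I*pi/5) + 2*exp(4*I*pi/5))*conj(exp(2*I*pi/5)) + 1*(3 + exp(-2*I*pi/5) + exp(-4*I*pi/5) + 3*exp(4*I*pi/5) + 2*exp(2*I*pi/5))*conj(exp(-4*I*pi/5))]
      = (1/5)[(10) + (1 + 3*exp(-4*I*pi/5) + exp(-2*I*pi/5) + 2*exp(4*I*pi/5) + 3*exp(2*I*pi/5)) + (1 + 2*exp(-2*I*pi/5) + exp(-4*I*pi/5) + 3*exp(4*I*pi/5) + 3*exp(2*I*pi/5)) + (1 + 3*exp(-2*I*pi/5) + 3*exp(-4*I*pi/5) + exp(4*I*pi/5) + 2*exp(2*I*pi/5)) + (1 + 3*exp(-2*I*pi/5) + 2*exp(-4*I*pi/5) + exp(2*I*pi/5) + 3*exp(4*I*pi/5))] = 5/5 = 1
  <chi_rho, chi_3> = (1/5)[1*(10)*conj(1) + 1*(3 + 2*exp(-2*I*pi/5) + 3*exp(-4*I*pi/5) + exp(4*I*pi/5) + exp(2*I*pi/5))*conj(exp(-4*I*pi/5)) + 1*(3 + 2*exp(-4*I*pi/5) + exp(-2*I*pi/5) + exp(4*I*pi/5) + 3*exp(2*I*pi/5))*conj(exp(2*I*pi/5)) + 1*(3 + 3*exp(-2*I*pi/5) + exp(-4*I*pi/5) + exp(2*I*pi/5) + 2*exp(4*I*pi/5))*conj(exp(-2*I*pi/5)) + 1*(3 + exp(-2*I*pi/5) + exp(-4*I*pi/5) + 3*exp(4*I*pi/5) + 2*exp(2*I*pi/5))*conj(exp(4*I*pi/5))]
      = (1/5)[(10) + (3 + exp(-2*I*pi/5) + exp(-4*I*pi/5) + 3*exp(4*I*pi/5) + 2*exp(2*I*pi/5)) + (3 + 3*exp(-2*I*pi/5) + exp(-4*I*pi/5) + exp(2*I*pi/5) + 2*exp(4*I*pi/5)) + (3 + 2*exp(-4*I*pi/5) + exp(-2*I*pi/5) + exp(4*I*pi/5) + 3*exp(2*I*pi/5)) + (3 + 2*exp(-2*I*pi/5) + 3*exp(-4*I*pi/5) + exp(4*I*pi/5) + exp(2*I*pi/5))] = 15/5 = 3
  <chi_rho, chi_4> = (1/5)[1*(10)*conj(1) + 1*(3 + 2*exp(-2*I*pi/5) + 3*exp(-4*I*pi/5) + exp(4*I*pi/5) + exp(2*I*pi/5))*conj(exp(-2*I*pi/5)) + 1*(3 + 2*exp(-4*I*pi/5) + exp(-2*I*pi/5) + exp(4*I*pi/5) + 3*exp(2*I*pi/5))*conj(exp(-4*I*pi/5)) + 1*(3 + 3*exp(-2*I*pi/5) + exp(-4*I*pi/5) + exp(2*I*pi/5) + 2*exp(4*I*pi/5))*conj(exp(4*I*pi/5)) + 1*(3 + exp(-2*I*pi/5) + exp(-4*I*pi/5) + 3*exp(4*I*pi/5) + 2*exp(2*I*pi/5))*conj(exp(2*I*pi/5))]
      = (1/5)[(10) + (2 + 3*exp(-2*I*pi/5) + exp(-4*I*pi/5) + exp(4*I*pi/5) + 3*exp(2*I*pi/5)) + (2 + 3*exp(-4*I*pi/5) + exp(-2*I*pi/5) + exp(2*I*pi/5) + 3*exp(4*I*pi/5)) + (2 + 3*exp(-4*I*pi/5) + exp(-2*I*pi/5) + exp(2*I*pi/5) + 3*exp(4*I*pi/5)) + (2 + 3*exp(-2*I*pi/5) + exp(-4*I*pi/5) + exp(4*I*pi/5) + 3*exp(2*I*pi/5))] = 10/5 = 2
(Exp terms are combined using exp(i*s)*conj(exp(i*t)) = exp(i*(s-t)), and sums of them are collapsed using the identity that for every m > 1 the m distinct m-th roots of unity sum to 0, e.g. 1 + exp(2*I*pi/3) + exp(-2*I*pi/3) = 0.)
Dimension check: dim(rho) = sum (mult * dim) = 3*1 + 1*1 + 1*1 + 3*1 + 2*1 = 10 = chi_rho(e) = 10.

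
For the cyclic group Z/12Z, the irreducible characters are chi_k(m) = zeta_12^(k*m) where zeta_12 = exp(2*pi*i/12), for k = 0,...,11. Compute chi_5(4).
chi_5(4) = zeta_12^20 = exp(-2*I*pi/3)

Working: chi_5(4) = zeta_12^(5*4) = zeta_12^20. Since zeta_12^12 = 1, this equals zeta_12^8 = exp(2*pi*i*8/12) = exp(-2*I*pi/3).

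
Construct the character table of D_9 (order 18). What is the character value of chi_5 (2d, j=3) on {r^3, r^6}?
Conjugacy classes: {e} of size 1, {r^1, r^8} of size 2, {r^2, r^7} of size 2, {r^3, r^6} of size 2, {r^4, r^5} of size 2, {s, sr, ..., sr^8} of size 9.
Character table:
  irrep \ class              {e} (size 1)  {r^1, r^8} (size 2)  {r^2, r^7} (size 2)  {r^3, r^6} (size 2)  {r^4, r^5} (size 2)  {s, sr, ..., sr^8} (size 9)
  chi_1 (triv)               1             1                    1                    1                    1                    1                          
  chi_2 (sign: r->1, s->-1)  1             1                    1                    1                    1                    -1                         
  chi_3 (2d, j=1)            2             2*cos(2*pi/9)        2*cos(4*pi/9)        -1                   -2*cos(pi/9)         0                          
  chi_4 (2d, j=2)            2             2*cos(4*pi/9)        -2*cos(pi/9)         -1                   2*cos(2*pi/9)        0                          
  chi_5 (2d, j=3)            2             -1                   -1                   2                    -1                   0                          
  chi_6 (2d, j=4)            2             -2*cos(pi/9)         2*cos(2*pi/9)        -1                   2*cos(4*pi/9)        0                          

Spot check: chi_5 (2d, j=3) on {r^3, r^6} = 2.

D_9 has order 2*9 = 18 with 6 conjugacy classes, hence 6 irreducibles. Sum of squared dims 1 + 1 + 4 + 4 + 4 + 4 = 18 = |G|. Linear characters come from the abelianisation; the 2-dimensional irreps have character r^k -> 2*cos(2*pi*j*k/9), reflections -> 0.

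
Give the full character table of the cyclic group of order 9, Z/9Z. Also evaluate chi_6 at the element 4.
Character table of Z/9Z (irreps indexed chi_0,...,chi_8 with chi_k(m) = zeta_9^(k*m), zeta_9 = exp(2*pi*i/9)):
  irrep \ class  {0} (size 1)  {1} (size 1)    {2} (size 1)    {3} (size 1)    {4} (size 1)    {5} (size 1)    {6} (size 1)    {7} (size 1)    {8} (size 1)  
  chi_0          1             1               1               1               1               1               1               1               1             
  chi_1          1             exp(2*I*pi/9)   exp(4*I*pi/9)   exp(2*I*pi/3)   exp(8*I*pi/9)   exp(-8*I*pi/9)  exp(-2*I*pi/3)  exp(-4*I*pi/9)  exp(-2*I*pi/9)
  chi_2          1             exp(4*I*pi/9)   exp(8*I*pi/9)   exp(-2*I*pi/3)  exp(-2*I*pi/9)  exp(2*I*pi/9)   exp(2*I*pi/3)   exp(-8*I*pi/9)  exp(-4*I*pi/9)
  chi_3          1             exp(2*I*pi/3)   exp(-2*I*pi/3)  1               exp(2*I*pi/3)   exp(-2*I*pi/3)  1               exp(2*I*pi/3)   exp(-2*I*pi/3)
  chi_4          1             exp(8*I*pi/9)   exp(-2*I*pi/9)  exp(2*I*pi/3)   exp(-4*I*pi/9)  exp(4*I*pi/9)   exp(-2*I*pi/3)  exp(2*I*pi/9)   exp(-8*I*pi/9)
  chi_5          1             exp(-8*I*pi/9)  exp(2*I*pi/9)   exp(-2*I*pi/3)  exp(4*I*pi/9)   exp(-4*I*pi/9)  exp(2*I*pi/3)   exp(-2*I*pi/9)  exp(8*I*pi/9) 
  chi_6          1             exp(-2*I*pi/3)  exp(2*I*pi/3)   1               exp(-2*I*pi/3)  exp(2*I*pi/3)   1               exp(-2*I*pi/3)  exp(2*I*pi/3) 
  chi_7          1             exp(-4*I*pi/9)  exp(-8*I*pi/9)  exp(2*I*pi/3)   exp(2*I*pi/9)   exp(-2*I*pi/9)  exp(-2*I*pi/3)  exp(8*I*pi/9)   exp(4*I*pi/9) 
  chi_8          1             exp(-2*I*pi/9)  exp(-4*I*pi/9)  exp(-2*I*pi/3)  exp(-8*I*pi/9)  exp(8*I*pi/9)   exp(2*I*pi/3)   exp(4*I*pi/9)   exp(2*I*pi/9) 

Spot check: chi_6(4) = zeta_9^(6*4) = zeta_9^24 = exp(-2*I*pi/3).

Proof sketch: Z/9Z is abelian, so all 9 irreducible complex representations are 1-dimensional. They are given by chi_k(m) = zeta_9^(k*m) for k = 0,...,8. Row orthogonality: sum_m chi_k(m) conj(chi_l(m)) = 9 * [k = l].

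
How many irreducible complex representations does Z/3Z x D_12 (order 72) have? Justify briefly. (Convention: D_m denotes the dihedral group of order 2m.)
27

Details: The number of irreducible complex representations of a finite group equals its number of conjugacy classes. For a direct product, #classes(G x H) = #classes(G) * #classes(H). Z/3Z has 3 classes (abelian), D_12 has 9 classes, so 3 * 9 = 27, so Z/3Z x D_12 (order 72) has exactly 27 irreducible complex representations.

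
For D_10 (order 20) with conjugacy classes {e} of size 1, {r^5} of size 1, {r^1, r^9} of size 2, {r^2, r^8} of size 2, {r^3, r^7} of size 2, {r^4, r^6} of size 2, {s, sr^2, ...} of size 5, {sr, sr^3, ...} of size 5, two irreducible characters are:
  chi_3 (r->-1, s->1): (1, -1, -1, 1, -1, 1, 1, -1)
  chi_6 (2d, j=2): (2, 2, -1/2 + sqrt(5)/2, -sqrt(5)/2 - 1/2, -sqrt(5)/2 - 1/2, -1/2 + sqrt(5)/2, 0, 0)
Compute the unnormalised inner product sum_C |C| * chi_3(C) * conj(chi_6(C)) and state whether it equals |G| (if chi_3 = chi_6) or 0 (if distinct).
Sum = 0; so <chi_3, chi_6> = 0 (distinct irreducibles are orthogonal).

Proof sketch: Compute term by term over conjugacy classes (|C| * chi_3(C) * conj(chi_6(C))):
  1*(1)*conj(2) + 1*(-1)*conj(2) + 2*(-1)*conj(-1/2 + sqrt(5)/2) + 2*(1)*conj(-sqrt(5)/2 - 1/2) + 2*(-1)*conj(-sqrt(5)/2 - 1/2) + 2*(1)*conj(-1/2 + sqrt(5)/2) + 5*(1)*conj(0) + 5*(-1)*conj(0)
  = (2) + (-2) + (1 - sqrt(5)) + (-sqrt(5) - 1) + (1 + sqrt(5)) + (-1 + sqrt(5)) + (0) + (0)
  = 0.
Dividing by |G| = 20 gives 0/20 = 0, matching the row-orthogonality relation <chi_3, chi_6> = [chi_3 = chi_6].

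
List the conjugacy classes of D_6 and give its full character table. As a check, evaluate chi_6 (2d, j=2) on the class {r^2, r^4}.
Conjugacy classes: {e} of size 1, {r^3} of size 1, {r^1, r^5} of size 2, {r^2, r^4} of size 2, {s, sr^2, ...} of size 3, {sr, sr^3, ...} of size 3.
Character table:
  irrep \ class              {e} (size 1)  {r^3} (size 1)  {r^1, r^5} (size 2)  {r^2, r^4} (size 2)  {s, sr^2, ...} (size 3)  {sr, sr^3, ...} (size 3)
  chi_1 (triv)               1             1               1                    1                    1                        1                       
  chi_2 (sign: r->1, s->-1)  1             1               1                    1                    -1                       -1                      
  chi_3 (r->-1, s->1)        1             -1              -1                   1                    1                        -1                      
  chi_4 (r->-1, s->-1)       1             -1              -1                   1                    -1                       1                       
  chi_5 (2d, j=1)            2             -2              1                    -1                   0                        0                       
  chi_6 (2d, j=2)            2             2               -1                   -1                   0                        0                       

Spot check: chi_6 (2d, j=2) on {r^2, r^4} = -1.

D_6 has order 2*6 = 12 with 6 conjugacy classes, hence 6 irreducibles. Sum of squared dims 1 + 1 + 1 + 1 + 4 + 4 = 12 = |G|. Linear characters come from the abelianisation; the 2-dimensional irreps have character r^k -> 2*cos(2*pi*j*k/6), reflections -> 0.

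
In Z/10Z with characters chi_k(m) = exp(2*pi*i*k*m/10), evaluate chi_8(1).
chi_8(1) = zeta_10^8 = exp(-2*I*pi/5)

Reasoning: chi_8(1) = zeta_10^(8*1) = zeta_10^8. Since zeta_10^10 = 1, this equals zeta_10^8 = exp(2*pi*i*8/10) = exp(-2*I*pi/5).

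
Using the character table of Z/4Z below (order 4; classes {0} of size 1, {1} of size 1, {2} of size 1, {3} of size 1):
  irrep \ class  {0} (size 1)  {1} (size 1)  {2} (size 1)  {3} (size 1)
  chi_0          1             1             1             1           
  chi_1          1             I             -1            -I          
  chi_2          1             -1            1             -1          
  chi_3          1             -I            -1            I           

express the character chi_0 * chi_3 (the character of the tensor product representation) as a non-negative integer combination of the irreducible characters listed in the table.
chi_0 tensor chi_3 = chi_3 (all other irreducibles have multiplicity 0).

Proof sketch: The character of a tensor product is the pointwise product (chi_0 * chi_3)(C) = chi_0(C) * chi_3(C):
  {0}: (1)*(1), {1}: (1)*(-I), {2}: (1)*(-1), {3}: (1)*(I)
so (chi_0 * chi_3) takes values
  {0} -> 1, {1} -> -I, {2} -> -1, {3} -> I.
Now take the inner product of this character with each irreducible chi from the table, <chi_0*chi_3, chi> = (1/4) sum_C |C| (chi_0*chi_3)(C) conj(chi(C)):
  <chi_0*chi_3, chi_0> = (1/4)[1*(1)*conj(1) + 1*(-I)*conj(1) + 1*(-1)*conj(1) + 1*(I)*conj(1)]
      = (1/4)[(1) + (-I) + (-1) + (I)] = 0/4 = 0
  <chi_0*chi_3, chi_1> = (1/4)[1*(1)*conj(1) + 1*(-I)*conj(I) + 1*(-1)*conj(-1) + 1*(I)*conj(-I)]
      = (1/4)[(1) + (-1) + (1) + (-1)] = 0/4 = 0
  <chi_0*chi_3, chi_2> = (1/4)[1*(1)*conj(1) + 1*(-I)*conj(-1) + 1*(-1)*conj(1) + 1*(I)*conj(-1)]
      = (1/4)[(1) + (I) + (-1) + (-I)] = 0/4 = 0
  <chi_0*chi_3, chi_3> = (1/4)[1*(1)*conj(1) + 1*(-I)*conj(-I) + 1*(-1)*conj(-1) + 1*(I)*conj(I)]
      = (1/4)[(1) + (1) + (1) + (1)] = 4/4 = 1
(Exp terms are combined using exp(i*s)*conj(exp(i*t)) = exp(i*(s-t)), and sums of them are collapsed using the identity that for every m > 1 the m distinct m-th roots of unity sum to 0, e.g. 1 + exp(2*I*pi/3) + exp(-2*I*pi/3) = 0.)
Hence the multiplicities are chi_3: 1. Dimension check: dim(chi_0)*dim(chi_3) = 1*1 = 1 and sum (mult * dim) = 1*1 = 1.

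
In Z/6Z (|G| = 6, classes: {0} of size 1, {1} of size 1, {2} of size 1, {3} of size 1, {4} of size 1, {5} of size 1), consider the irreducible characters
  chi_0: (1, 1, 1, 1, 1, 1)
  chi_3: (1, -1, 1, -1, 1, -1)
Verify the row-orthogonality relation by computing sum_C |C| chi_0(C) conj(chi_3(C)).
Sum = 0; so <chi_0, chi_3> = 0 (distinct irreducibles are orthogonal).

Solution. Compute term by term over conjugacy classes (|C| * chi_0(C) * conj(chi_3(C))):
  1*(1)*conj(1) + 1*(1)*conj(-1) + 1*(1)*conj(1) + 1*(1)*conj(-1) + 1*(1)*conj(1) + 1*(1)*conj(-1)
  = (1) + (-1) + (1) + (-1) + (1) + (-1)
  = 0.
(Exp terms are combined using exp(i*s)*conj(exp(i*t)) = exp(i*(s-t)), and sums of them are collapsed using the identity that for every m > 1 the m distinct m-th roots of unity sum to 0, e.g. 1 + exp(2*I*pi/3) + exp(-2*I*pi/3) = 0.)
Dividing by |G| = 6 gives 0/6 = 0, matching the row-orthogonality relation <chi_0, chi_3> = [chi_0 = chi_3].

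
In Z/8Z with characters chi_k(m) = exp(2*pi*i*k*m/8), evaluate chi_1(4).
chi_1(4) = zeta_8^4 = -1

Explanation: chi_1(4) = zeta_8^(1*4) = zeta_8^4. Since zeta_8^8 = 1, this equals zeta_8^4 = exp(2*pi*i*4/8) = -1.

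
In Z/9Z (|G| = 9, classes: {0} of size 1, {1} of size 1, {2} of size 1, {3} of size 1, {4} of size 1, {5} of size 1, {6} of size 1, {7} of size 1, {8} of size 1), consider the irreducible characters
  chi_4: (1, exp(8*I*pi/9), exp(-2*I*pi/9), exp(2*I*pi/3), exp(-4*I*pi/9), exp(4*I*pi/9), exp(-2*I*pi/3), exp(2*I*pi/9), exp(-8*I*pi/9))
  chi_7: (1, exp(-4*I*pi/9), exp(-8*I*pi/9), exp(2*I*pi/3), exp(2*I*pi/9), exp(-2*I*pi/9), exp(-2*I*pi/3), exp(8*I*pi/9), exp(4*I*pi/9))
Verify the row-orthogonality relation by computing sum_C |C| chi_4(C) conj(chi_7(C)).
Sum = 0; so <chi_4, chi_7> = 0 (distinct irreducibles are orthogonal).

Argument: Compute term by term over conjugacy classes (|C| * chi_4(C) * conj(chi_7(C))):
  1*(1)*conj(1) + 1*(exp(8*I*pi/9))*conj(exp(-4*I*pi/9)) + 1*(exp(-2*I*pi/9))*conj(exp(-8*I*pi/9)) + 1*(exp(2*I*pi/3))*conj(exp(2*I*pi/3)) + 1*(exp(-4*I*pi/9))*conj(exp(2*I*pi/9)) + 1*(exp(4*I*pi/9))*conj(exp(-2*I*pi/9)) + 1*(exp(-2*I*pi/3))*conj(exp(-2*I*pi/3)) + 1*(exp(2*I*pi/9))*conj(exp(8*I*pi/9)) + 1*(exp(-8*I*pi/9))*conj(exp(4*I*pi/9))
  = (1) + (exp(-2*I*pi/3)) + (exp(2*I*pi/3)) + (1) + (exp(-2*I*pi/3)) + (exp(2*I*pi/3)) + (1) + (exp(-2*I*pi/3)) + (exp(2*I*pi/3))
  = 0.
(Exp terms are combined using exp(i*s)*conj(exp(i*t)) = exp(i*(s-t)), and sums of them are collapsed using the identity that for every m > 1 the m distinct m-th roots of unity sum to 0, e.g. 1 + exp(2*I*pi/3) + exp(-2*I*pi/3) = 0.)
Dividing by |G| = 9 gives 0/9 = 0, matching the row-orthogonality relation <chi_4, chi_7> = [chi_4 = chi_7].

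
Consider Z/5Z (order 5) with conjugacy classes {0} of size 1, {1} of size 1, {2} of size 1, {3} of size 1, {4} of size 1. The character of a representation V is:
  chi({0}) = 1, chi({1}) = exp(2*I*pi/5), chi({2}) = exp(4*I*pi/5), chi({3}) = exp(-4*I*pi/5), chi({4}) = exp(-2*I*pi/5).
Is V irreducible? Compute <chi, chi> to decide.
Irreducible: <chi, chi> = 1.

Explanation: <chi, chi> = (1/|G|) sum_C |C| * |chi(C)|^2 = (1/5)[1*|1|^2 + 1*|exp(2*I*pi/5)|^2 + 1*|exp(4*I*pi/5)|^2 + 1*|exp(-4*I*pi/5)|^2 + 1*|exp(-2*I*pi/5)|^2]
  = (1/5)[(1) + (1) + (1) + (1) + (1)] = 5/5 = 1.
(Exp terms are combined using exp(i*s)*conj(exp(i*t)) = exp(i*(s-t)), and sums of them are collapsed using the identity that for every m > 1 the m distinct m-th roots of unity sum to 0, e.g. 1 + exp(2*I*pi/3) + exp(-2*I*pi/3) = 0.)
A character is irreducible iff <chi, chi> = 1, so this representation is irreducible.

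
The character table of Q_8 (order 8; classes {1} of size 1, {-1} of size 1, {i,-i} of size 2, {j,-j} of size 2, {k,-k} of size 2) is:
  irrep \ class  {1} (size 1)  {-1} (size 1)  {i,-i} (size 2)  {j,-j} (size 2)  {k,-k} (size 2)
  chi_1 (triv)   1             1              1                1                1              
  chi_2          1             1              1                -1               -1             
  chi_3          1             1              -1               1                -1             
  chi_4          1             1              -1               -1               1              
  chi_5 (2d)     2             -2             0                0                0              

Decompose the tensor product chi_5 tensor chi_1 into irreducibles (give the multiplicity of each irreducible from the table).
chi_5 tensor chi_1 = chi_5 (all other irreducibles have multiplicity 0).

Solution. The character of a tensor product is the pointwise product (chi_5 * chi_1)(C) = chi_5(C) * chi_1(C):
  {1}: (2)*(1), {-1}: (-2)*(1), {i,-i}: (0)*(1), {j,-j}: (0)*(1), {k,-k}: (0)*(1)
so (chi_5 * chi_1) takes values
  {1} -> 2, {-1} -> -2, {i,-i} -> 0, {j,-j} -> 0, {k,-k} -> 0.
Now take the inner product of this character with each irreducible chi from the table, <chi_5*chi_1, chi> = (1/8) sum_C |C| (chi_5*chi_1)(C) conj(chi(C)):
  <chi_5*chi_1, chi_1> = (1/8)[1*(2)*conj(1) + 1*(-2)*conj(1) + 2*(0)*conj(1) + 2*(0)*conj(1) + 2*(0)*conj(1)]
      = (1/8)[(2) + (-2) + (0) + (0) + (0)] = 0/8 = 0
  <chi_5*chi_1, chi_2> = (1/8)[1*(2)*conj(1) + 1*(-2)*conj(1) + 2*(0)*conj(1) + 2*(0)*conj(-1) + 2*(0)*conj(-1)]
      = (1/8)[(2) + (-2) + (0) + (0) + (0)] = 0/8 = 0
  <chi_5*chi_1, chi_3> = (1/8)[1*(2)*conj(1) + 1*(-2)*conj(1) + 2*(0)*conj(-1) + 2*(0)*conj(1) + 2*(0)*conj(-1)]
      = (1/8)[(2) + (-2) + (0) + (0) + (0)] = 0/8 = 0
  <chi_5*chi_1, chi_4> = (1/8)[1*(2)*conj(1) + 1*(-2)*conj(1) + 2*(0)*conj(-1) + 2*(0)*conj(-1) + 2*(0)*conj(1)]
      = (1/8)[(2) + (-2) + (0) + (0) + (0)] = 0/8 = 0
  <chi_5*chi_1, chi_5> = (1/8)[1*(2)*conj(2) + 1*(-2)*conj(-2) + 2*(0)*conj(0) + 2*(0)*conj(0) + 2*(0)*conj(0)]
      = (1/8)[(4) + (4) + (0) + (0) + (0)] = 8/8 = 1
Hence the multiplicities are chi_5: 1. Dimension check: dim(chi_5)*dim(chi_1) = 2*1 = 2 and sum (mult * dim) = 1*2 = 2.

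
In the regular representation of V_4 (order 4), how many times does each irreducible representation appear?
Each irreducible V_i of dimension d_i appears with multiplicity d_i, i.e. rho_reg = (direct sum over all irreducibles V_i) d_i V_i. The irreducible dimensions for V_4 are 1, 1, 1, 1: 4 irreducibles of dimension 1, each with multiplicity 1. Total dimension 4*1*1 = 4 = |G|.

Proof sketch: General theorem: in the regular representation of a finite group G, each irreducible appears with multiplicity equal to its dimension. Check: dim(rho_reg) = sum d_i^2 = 1 + 1 + 1 + 1 = 4 = |G|.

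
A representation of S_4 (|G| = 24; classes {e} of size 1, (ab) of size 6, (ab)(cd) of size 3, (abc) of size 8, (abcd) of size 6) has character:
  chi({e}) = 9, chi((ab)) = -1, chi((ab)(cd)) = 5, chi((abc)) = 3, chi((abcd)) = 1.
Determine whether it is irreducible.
Not irreducible (reducible): <chi, chi> = 10 > 1.

Details: <chi, chi> = (1/|G|) sum_C |C| * |chi(C)|^2 = (1/24)[1*|9|^2 + 6*|-1|^2 + 3*|5|^2 + 8*|3|^2 + 6*|1|^2]
  = (1/24)[(81) + (6) + (75) + (72) + (6)] = 240/24 = 10.
A character is irreducible iff <chi, chi> = 1, so this representation is reducible.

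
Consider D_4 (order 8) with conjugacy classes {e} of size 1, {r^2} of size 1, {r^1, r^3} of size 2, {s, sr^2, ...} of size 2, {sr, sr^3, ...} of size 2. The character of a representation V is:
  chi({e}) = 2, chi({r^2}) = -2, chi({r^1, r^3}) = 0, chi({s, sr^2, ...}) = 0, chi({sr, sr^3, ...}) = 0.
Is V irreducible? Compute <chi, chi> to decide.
Irreducible: <chi, chi> = 1.

Argument: <chi, chi> = (1/|G|) sum_C |C| * |chi(C)|^2 = (1/8)[1*|2|^2 + 1*|-2|^2 + 2*|0|^2 + 2*|0|^2 + 2*|0|^2]
  = (1/8)[(4) + (4) + (0) + (0) + (0)] = 8/8 = 1.
A character is irreducible iff <chi, chi> = 1, so this representation is irreducible.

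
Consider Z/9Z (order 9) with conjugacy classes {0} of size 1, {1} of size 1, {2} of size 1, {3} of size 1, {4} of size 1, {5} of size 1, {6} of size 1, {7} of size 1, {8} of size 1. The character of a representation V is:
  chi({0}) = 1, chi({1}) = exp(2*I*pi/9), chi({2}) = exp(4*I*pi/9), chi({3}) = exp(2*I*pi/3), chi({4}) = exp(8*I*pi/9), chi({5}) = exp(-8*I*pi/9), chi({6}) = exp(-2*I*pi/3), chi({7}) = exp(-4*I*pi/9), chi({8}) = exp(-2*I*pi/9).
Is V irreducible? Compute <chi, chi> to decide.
Irreducible: <chi, chi> = 1.

Derivation: <chi, chi> = (1/|G|) sum_C |C| * |chi(C)|^2 = (1/9)[1*|1|^2 + 1*|exp(2*I*pi/9)|^2 + 1*|exp(4*I*pi/9)|^2 + 1*|exp(2*I*pi/3)|^2 + 1*|exp(8*I*pi/9)|^2 + 1*|exp(-8*I*pi/9)|^2 + 1*|exp(-2*I*pi/3)|^2 + 1*|exp(-4*I*pi/9)|^2 + 1*|exp(-2*I*pi/9)|^2]
  = (1/9)[(1) + (1) + (1) + (1) + (1) + (1) + (1) + (1) + (1)] = 9/9 = 1.
(Exp terms are combined using exp(i*s)*conj(exp(i*t)) = exp(i*(s-t)), and sums of them are collapsed using the identity that for every m > 1 the m distinct m-th roots of unity sum to 0, e.g. 1 + exp(2*I*pi/3) + exp(-2*I*pi/3) = 0.)
A character is irreducible iff <chi, chi> = 1, so this representation is irreducible.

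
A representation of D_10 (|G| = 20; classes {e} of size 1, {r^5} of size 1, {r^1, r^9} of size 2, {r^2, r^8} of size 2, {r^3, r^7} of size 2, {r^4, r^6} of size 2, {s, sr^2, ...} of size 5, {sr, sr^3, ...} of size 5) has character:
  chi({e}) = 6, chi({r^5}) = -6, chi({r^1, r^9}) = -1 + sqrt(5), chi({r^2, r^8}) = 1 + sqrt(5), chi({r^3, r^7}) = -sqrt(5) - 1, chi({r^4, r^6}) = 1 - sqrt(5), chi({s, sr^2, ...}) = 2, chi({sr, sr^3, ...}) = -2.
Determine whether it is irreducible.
Not irreducible (reducible): <chi, chi> = 8 > 1.

Reasoning: <chi, chi> = (1/|G|) sum_C |C| * |chi(C)|^2 = (1/20)[1*|6|^2 + 1*|-6|^2 + 2*|-1 + sqrt(5)|^2 + 2*|1 + sqrt(5)|^2 + 2*|-sqrt(5) - 1|^2 + 2*|1 - sqrt(5)|^2 + 5*|2|^2 + 5*|-2|^2]
  = (1/20)[(36) + (36) + (12 - 4*sqrt(5)) + (4*sqrt(5) + 12) + (4*sqrt(5) + 12) + (12 - 4*sqrt(5)) + (20) + (20)] = 160/20 = 8.
A character is irreducible iff <chi, chi> = 1, so this representation is reducible.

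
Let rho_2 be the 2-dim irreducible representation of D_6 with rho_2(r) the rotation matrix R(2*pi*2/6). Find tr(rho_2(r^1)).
chi_{rho_2}(r^1) = 2*cos(2*pi*2*1/6) = -1

Proof sketch: rho_2(r^1) is rotation by angle 2*pi*2*1/6, whose trace is 2*cos(2*pi*2*1/6) = -1.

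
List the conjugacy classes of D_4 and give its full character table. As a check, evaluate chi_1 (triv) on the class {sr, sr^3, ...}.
Conjugacy classes: {e} of size 1, {r^2} of size 1, {r^1, r^3} of size 2, {s, sr^2, ...} of size 2, {sr, sr^3, ...} of size 2.
Character table:
  irrep \ class              {e} (size 1)  {r^2} (size 1)  {r^1, r^3} (size 2)  {s, sr^2, ...} (size 2)  {sr, sr^3, ...} (size 2)
  chi_1 (triv)               1             1               1                    1                        1                       
  chi_2 (sign: r->1, s->-1)  1             1               1                    -1                       -1                      
  chi_3 (r->-1, s->1)        1             1               -1                   1                        -1                      
  chi_4 (r->-1, s->-1)       1             1               -1                   -1                       1                       
  chi_5 (2d, j=1)            2             -2              0                    0                        0                       

Spot check: chi_1 (triv) on {sr, sr^3, ...} = 1.

Proof sketch: D_4 has order 2*4 = 8 with 5 conjugacy classes, hence 5 irreducibles. Sum of squared dims 1 + 1 + 1 + 1 + 4 = 8 = |G|. Linear characters come from the abelianisation; the 2-dimensional irreps have character r^k -> 2*cos(2*pi*j*k/4), reflections -> 0.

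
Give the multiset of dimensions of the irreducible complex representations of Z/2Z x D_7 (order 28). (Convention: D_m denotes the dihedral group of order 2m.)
Dimensions: 1, 1, 1, 1, 2, 2, 2, 2, 2, 2

Solution. There are 10 irreducibles (= number of conjugacy classes). Their dimensions d_i satisfy sum d_i^2 = |G| = 28: 1 + 1 + 1 + 1 + 4 + 4 + 4 + 4 + 4 + 4 = 28. (For the product with Z/2Z: each of the 2 1-dim characters of Z/2Z tensors with each irrep of D_7, giving 2 copies of each D_7-dimension.)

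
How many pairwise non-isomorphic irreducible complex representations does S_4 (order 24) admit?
5

Details: The number of irreducible complex representations of a finite group equals its number of conjugacy classes. Conjugacy classes in S_4 correspond to cycle types, i.e. partitions of 4; there are p(4) = 5 of them, so S_4 (order 24) has exactly 5 irreducible complex representations.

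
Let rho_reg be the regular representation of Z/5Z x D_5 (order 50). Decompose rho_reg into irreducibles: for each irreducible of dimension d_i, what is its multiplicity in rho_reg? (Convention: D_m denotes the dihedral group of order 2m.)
Each irreducible V_i of dimension d_i appears with multiplicity d_i, i.e. rho_reg = (direct sum over all irreducibles V_i) d_i V_i. The irreducible dimensions for Z/5Z x D_5 are 1, 1, 1, 1, 1, 1, 1, 1, 1, 1, 2, 2, 2, 2, 2, 2, 2, 2, 2, 2: 10 irreducibles of dimension 1, each with multiplicity 1; 10 irreducibles of dimension 2, each with multiplicity 2. Total dimension 10*1*1 + 10*2*2 = 50 = |G|.

Working: General theorem: in the regular representation of a finite group G, each irreducible appears with multiplicity equal to its dimension. Check: dim(rho_reg) = sum d_i^2 = 1 + 1 + 1 + 1 + 1 + 1 + 1 + 1 + 1 + 1 + 4 + 4 + 4 + 4 + 4 + 4 + 4 + 4 + 4 + 4 = 50 = |G|.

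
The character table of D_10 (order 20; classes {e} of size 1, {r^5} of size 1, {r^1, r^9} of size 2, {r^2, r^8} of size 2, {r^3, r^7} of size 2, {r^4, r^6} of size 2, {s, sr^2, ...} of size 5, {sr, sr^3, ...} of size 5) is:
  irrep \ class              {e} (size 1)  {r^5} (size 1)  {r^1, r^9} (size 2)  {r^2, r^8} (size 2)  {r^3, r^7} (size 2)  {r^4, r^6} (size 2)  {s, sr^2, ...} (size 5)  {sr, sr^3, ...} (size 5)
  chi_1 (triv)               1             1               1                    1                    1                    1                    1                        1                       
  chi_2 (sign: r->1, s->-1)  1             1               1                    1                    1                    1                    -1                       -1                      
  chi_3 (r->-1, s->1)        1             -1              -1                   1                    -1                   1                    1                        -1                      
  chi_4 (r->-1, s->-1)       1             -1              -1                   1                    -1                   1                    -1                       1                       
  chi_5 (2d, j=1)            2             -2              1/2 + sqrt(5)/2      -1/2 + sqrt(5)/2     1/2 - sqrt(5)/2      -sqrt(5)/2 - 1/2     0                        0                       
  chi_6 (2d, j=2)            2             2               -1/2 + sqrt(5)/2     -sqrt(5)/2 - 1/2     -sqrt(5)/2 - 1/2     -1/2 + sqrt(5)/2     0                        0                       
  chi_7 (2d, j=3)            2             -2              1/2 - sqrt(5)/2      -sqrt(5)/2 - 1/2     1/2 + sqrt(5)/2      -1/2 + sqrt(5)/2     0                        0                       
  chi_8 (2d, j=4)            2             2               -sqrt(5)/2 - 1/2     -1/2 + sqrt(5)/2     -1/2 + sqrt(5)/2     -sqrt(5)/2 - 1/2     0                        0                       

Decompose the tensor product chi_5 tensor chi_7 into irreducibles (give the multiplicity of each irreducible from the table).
chi_5 tensor chi_7 = chi_6 + chi_8 (all other irreducibles have multiplicity 0).

Solution. The character of a tensor product is the pointwise product (chi_5 * chi_7)(C) = chi_5(C) * chi_7(C):
  {e}: (2)*(2), {r^5}: (-2)*(-2), {r^1, r^9}: (1/2 + sqrt(5)/2)*(1/2 - sqrt(5)/2), {r^2, r^8}: (-1/2 + sqrt(5)/2)*(-sqrt(5)/2 - 1/2), {r^3, r^7}: (1/2 - sqrt(5)/2)*(1/2 + sqrt(5)/2), {r^4, r^6}: (-sqrt(5)/2 - 1/2)*(-1/2 + sqrt(5)/2), {s, sr^2, ...}: (0)*(0), {sr, sr^3, ...}: (0)*(0)
so (chi_5 * chi_7) takes values
  {e} -> 4, {r^5} -> 4, {r^1, r^9} -> -1, {r^2, r^8} -> -1, {r^3, r^7} -> -1, {r^4, r^6} -> -1, {s, sr^2, ...} -> 0, {sr, sr^3, ...} -> 0.
Now take the inner product of this character with each irreducible chi from the table, <chi_5*chi_7, chi> = (1/20) sum_C |C| (chi_5*chi_7)(C) conj(chi(C)):
  <chi_5*chi_7, chi_1> = (1/20)[1*(4)*conj(1) + 1*(4)*conj(1) + 2*(-1)*conj(1) + 2*(-1)*conj(1) + 2*(-1)*conj(1) + 2*(-1)*conj(1) + 5*(0)*conj(1) + 5*(0)*conj(1)]
      = (1/20)[(4) + (4) + (-2) + (-2) + (-2) + (-2) + (0) + (0)] = 0/20 = 0
  <chi_5*chi_7, chi_2> = (1/20)[1*(4)*conj(1) + 1*(4)*conj(1) + 2*(-1)*conj(1) + 2*(-1)*conj(1) + 2*(-1)*conj(1) + 2*(-1)*conj(1) + 5*(0)*conj(-1) + 5*(0)*conj(-1)]
      = (1/20)[(4) + (4) + (-2) + (-2) + (-2) + (-2) + (0) + (0)] = 0/20 = 0
  <chi_5*chi_7, chi_3> = (1/20)[1*(4)*conj(1) + 1*(4)*conj(-1) + 2*(-1)*conj(-1) + 2*(-1)*conj(1) + 2*(-1)*conj(-1) + 2*(-1)*conj(1) + 5*(0)*conj(1) + 5*(0)*conj(-1)]
      = (1/20)[(4) + (-4) + (2) + (-2) + (2) + (-2) + (0) + (0)] = 0/20 = 0
  <chi_5*chi_7, chi_4> = (1/20)[1*(4)*conj(1) + 1*(4)*conj(-1) + 2*(-1)*conj(-1) + 2*(-1)*conj(1) + 2*(-1)*conj(-1) + 2*(-1)*conj(1) + 5*(0)*conj(-1) + 5*(0)*conj(1)]
      = (1/20)[(4) + (-4) + (2) + (-2) + (2) + (-2) + (0) + (0)] = 0/20 = 0
  <chi_5*chi_7, chi_5> = (1/20)[1*(4)*conj(2) + 1*(4)*conj(-2) + 2*(-1)*conj(1/2 + sqrt(5)/2) + 2*(-1)*conj(-1/2 + sqrt(5)/2) + 2*(-1)*conj(1/2 - sqrt(5)/2) + 2*(-1)*conj(-sqrt(5)/2 - 1/2) + 5*(0)*conj(0) + 5*(0)*conj(0)]
      = (1/20)[(8) + (-8) + (-sqrt(5) - 1) + (1 - sqrt(5)) + (-1 + sqrt(5)) + (1 + sqrt(5)) + (0) + (0)] = 0/20 = 0
  <chi_5*chi_7, chi_6> = (1/20)[1*(4)*conj(2) + 1*(4)*conj(2) + 2*(-1)*conj(-1/2 + sqrt(5)/2) + 2*(-1)*conj(-sqrt(5)/2 - 1/2) + 2*(-1)*conj(-sqrt(5)/2 - 1/2) + 2*(-1)*conj(-1/2 + sqrt(5)/2) + 5*(0)*conj(0) + 5*(0)*conj(0)]
      = (1/20)[(8) + (8) + (1 - sqrt(5)) + (1 + sqrt(5)) + (1 + sqrt(5)) + (1 - sqrt(5)) + (0) + (0)] = 20/20 = 1
  <chi_5*chi_7, chi_7> = (1/20)[1*(4)*conj(2) + 1*(4)*conj(-2) + 2*(-1)*conj(1/2 - sqrt(5)/2) + 2*(-1)*conj(-sqrt(5)/2 - 1/2) + 2*(-1)*conj(1/2 + sqrt(5)/2) + 2*(-1)*conj(-1/2 + sqrt(5)/2) + 5*(0)*conj(0) + 5*(0)*conj(0)]
      = (1/20)[(8) + (-8) + (-1 + sqrt(5)) + (1 + sqrt(5)) + (-sqrt(5) - 1) + (1 - sqrt(5)) + (0) + (0)] = 0/20 = 0
  <chi_5*chi_7, chi_8> = (1/20)[1*(4)*conj(2) + 1*(4)*conj(2) + 2*(-1)*conj(-sqrt(5)/2 - 1/2) + 2*(-1)*conj(-1/2 + sqrt(5)/2) + 2*(-1)*conj(-1/2 + sqrt(5)/2) + 2*(-1)*conj(-sqrt(5)/2 - 1/2) + 5*(0)*conj(0) + 5*(0)*conj(0)]
      = (1/20)[(8) + (8) + (1 + sqrt(5)) + (1 - sqrt(5)) + (1 - sqrt(5)) + (1 + sqrt(5)) + (0) + (0)] = 20/20 = 1
Hence the multiplicities are chi_6: 1, chi_8: 1. Dimension check: dim(chi_5)*dim(chi_7) = 2*2 = 4 and sum (mult * dim) = 1*2 + 1*2 = 4.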